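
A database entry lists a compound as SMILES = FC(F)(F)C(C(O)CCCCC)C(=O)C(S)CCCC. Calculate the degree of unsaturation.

Degree of unsaturation = (number of rings) + (number of π bonds).
Ring closures in the SMILES: 0.
π bonds: 1 double bond (each 1 DoU) → 1 DoU from unsaturation.
Total DoU = 0 + 1 = 1.

1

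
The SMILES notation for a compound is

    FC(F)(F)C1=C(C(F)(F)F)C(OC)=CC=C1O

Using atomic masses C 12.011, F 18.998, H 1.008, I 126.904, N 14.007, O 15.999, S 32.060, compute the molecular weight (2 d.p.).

First, the molecular formula is C9H6F6O2 (counting implicit H from valence).
  C: 9 × 12.011 = 108.099
  F: 6 × 18.998 = 113.988
  H: 6 × 1.008 = 6.048
  O: 2 × 15.999 = 31.998
Sum: 9×12.011 + 6×18.998 + 6×1.008 + 2×15.999 = 260.133 → 260.13 g/mol.

260.13 g/mol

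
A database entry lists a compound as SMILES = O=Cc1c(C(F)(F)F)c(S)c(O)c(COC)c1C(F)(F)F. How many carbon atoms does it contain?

Count every carbon token in the SMILES (each C, including those in ring-closure positions and inside branches).
Carbon count: 11.

11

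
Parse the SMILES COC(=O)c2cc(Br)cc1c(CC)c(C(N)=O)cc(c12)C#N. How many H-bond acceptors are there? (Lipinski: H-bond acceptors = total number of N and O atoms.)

5

N atoms: 2; O atoms: 3.
Lipinski HBA = 2 + 3 = 5.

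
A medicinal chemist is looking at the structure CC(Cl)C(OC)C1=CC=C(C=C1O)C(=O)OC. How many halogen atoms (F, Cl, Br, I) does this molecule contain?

Halogen atoms appear at heavy-atom position 3 (1×Cl).
Other groups present: 1 ester, 1 ether, 1 hydroxyl.
Halogen count: 1.

1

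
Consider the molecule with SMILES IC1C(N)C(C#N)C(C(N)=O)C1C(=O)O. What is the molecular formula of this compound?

C8H10IN3O3

Walk through each heavy atom and fill implicit hydrogens from standard valence (C 4, N 3, O 2, S 2, halogen 1):
  atom 1: I (halogen, monovalent) → 0 H
  atom 2: C, bond orders sum to 3 (valence 4) → 1 H
  atom 3: C, bond orders sum to 3 (valence 4) → 1 H
  atom 4: N, bond orders sum to 1 (valence 3) → 2 H
  atom 5: C, bond orders sum to 3 (valence 4) → 1 H
  atom 6: C, bond orders sum to 4 (valence 4) → 0 H
  atom 7: N, bond orders sum to 3 (valence 3) → 0 H
  atom 8: C, bond orders sum to 3 (valence 4) → 1 H
  atom 9: C, bond orders sum to 4 (valence 4) → 0 H
  atom 10: N, bond orders sum to 1 (valence 3) → 2 H
  atom 11: O, bond orders sum to 2 (valence 2) → 0 H
  atom 12: C, bond orders sum to 3 (valence 4) → 1 H
  atom 13: C, bond orders sum to 4 (valence 4) → 0 H
  atom 14: O, bond orders sum to 2 (valence 2) → 0 H
  atom 15: O, bond orders sum to 1 (valence 2) → 1 H
Totals → C:8, H:10, I:1, N:3, O:3.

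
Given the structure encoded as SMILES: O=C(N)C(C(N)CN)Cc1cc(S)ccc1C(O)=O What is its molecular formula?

Walk through each heavy atom and fill implicit hydrogens from standard valence (C 4, N 3, O 2, S 2, halogen 1); for lowercase aromatic atoms, an aromatic c carries 1 H when it has two neighbours and 0 H with three, and aromatic n carries 0 H:
  atom 1: O, bond orders sum to 2 (valence 2) → 0 H
  atom 2: C, bond orders sum to 4 (valence 4) → 0 H
  atom 3: N, bond orders sum to 1 (valence 3) → 2 H
  atom 4: C, bond orders sum to 3 (valence 4) → 1 H
  atom 5: C, bond orders sum to 3 (valence 4) → 1 H
  atom 6: N, bond orders sum to 1 (valence 3) → 2 H
  atom 7: C, bond orders sum to 2 (valence 4) → 2 H
  atom 8: N, bond orders sum to 1 (valence 3) → 2 H
  atom 9: C, bond orders sum to 2 (valence 4) → 2 H
  atom 10: aromatic c, 3 neighbours → 0 H
  atom 11: aromatic c, 2 neighbours → 1 H
  atom 12: aromatic c, 3 neighbours → 0 H
  atom 13: S, bond orders sum to 1 (valence 2) → 1 H
  atom 14: aromatic c, 2 neighbours → 1 H
  atom 15: aromatic c, 2 neighbours → 1 H
  atom 16: aromatic c, 3 neighbours → 0 H
  atom 17: C, bond orders sum to 4 (valence 4) → 0 H
  atom 18: O, bond orders sum to 1 (valence 2) → 1 H
  atom 19: O, bond orders sum to 2 (valence 2) → 0 H
Totals → C:12, H:17, N:3, O:3, S:1.

C12H17N3O3S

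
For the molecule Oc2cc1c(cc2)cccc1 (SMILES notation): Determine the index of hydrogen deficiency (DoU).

7

Molecular formula: C10H8O.
DoU = (2C + 2 + N − H − X) / 2, where X is the halogen count and O/S are ignored.
    = (2·10 + 2 + 0 − 8 − 0) / 2 = 14 / 2 = 7.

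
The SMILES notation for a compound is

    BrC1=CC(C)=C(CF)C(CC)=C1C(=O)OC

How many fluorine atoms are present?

1

Scan the SMILES for F atoms (remember two-letter symbols like Cl and Br are single atoms).
Fluorine count: 1.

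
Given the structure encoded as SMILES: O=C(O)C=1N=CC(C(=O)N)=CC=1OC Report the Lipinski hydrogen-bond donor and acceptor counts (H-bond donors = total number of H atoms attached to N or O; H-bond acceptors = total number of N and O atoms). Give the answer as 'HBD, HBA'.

Donors: find every N or O and count the H atoms it carries.
  atom 1 (O): bond orders sum to 2 → 0 H
  atom 3 (O): bond orders sum to 1 → 1 H
  atom 5 (N): bond orders sum to 3 → 0 H
  atom 9 (O): bond orders sum to 2 → 0 H
  atom 10 (N): bond orders sum to 1 → 2 H
  atom 13 (O): bond orders sum to 2 → 0 H
Lipinski HBD = 3.
Acceptors: N atoms = 2, O atoms = 4 → HBA = 6.

3, 6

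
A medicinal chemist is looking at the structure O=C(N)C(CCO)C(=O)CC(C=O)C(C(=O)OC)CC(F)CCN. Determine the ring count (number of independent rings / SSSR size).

0

In SMILES, each pair of matching ring-closure digits denotes one ring-closing bond; the number of such bonds equals the number of independent rings.
Ring-closure bonds here: 0.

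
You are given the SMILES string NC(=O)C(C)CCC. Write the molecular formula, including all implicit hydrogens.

Walk through each heavy atom and fill implicit hydrogens from standard valence (C 4, N 3, O 2, S 2, halogen 1):
  atom 1: N, bond orders sum to 1 (valence 3) → 2 H
  atom 2: C, bond orders sum to 4 (valence 4) → 0 H
  atom 3: O, bond orders sum to 2 (valence 2) → 0 H
  atom 4: C, bond orders sum to 3 (valence 4) → 1 H
  atom 5: C, bond orders sum to 1 (valence 4) → 3 H
  atom 6: C, bond orders sum to 2 (valence 4) → 2 H
  atom 7: C, bond orders sum to 2 (valence 4) → 2 H
  atom 8: C, bond orders sum to 1 (valence 4) → 3 H
Totals → C:6, H:13, N:1, O:1.

C6H13NO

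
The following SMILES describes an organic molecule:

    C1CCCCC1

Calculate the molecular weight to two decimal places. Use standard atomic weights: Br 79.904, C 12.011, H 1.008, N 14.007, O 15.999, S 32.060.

84.16 g/mol

First, the molecular formula is C6H12 (counting implicit H from valence).
  C: 6 × 12.011 = 72.066
  H: 12 × 1.008 = 12.096
Sum: 6×12.011 + 12×1.008 = 84.162 → 84.16 g/mol.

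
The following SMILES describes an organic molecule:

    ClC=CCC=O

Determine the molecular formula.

Walk through each heavy atom and fill implicit hydrogens from standard valence (C 4, N 3, O 2, S 2, halogen 1):
  atom 1: Cl (halogen, monovalent) → 0 H
  atom 2: C, bond orders sum to 3 (valence 4) → 1 H
  atom 3: C, bond orders sum to 3 (valence 4) → 1 H
  atom 4: C, bond orders sum to 2 (valence 4) → 2 H
  atom 5: C, bond orders sum to 3 (valence 4) → 1 H
  atom 6: O, bond orders sum to 2 (valence 2) → 0 H
Totals → C:4, H:5, Cl:1, O:1.
In Hill order: C4H5ClO.

C4H5ClO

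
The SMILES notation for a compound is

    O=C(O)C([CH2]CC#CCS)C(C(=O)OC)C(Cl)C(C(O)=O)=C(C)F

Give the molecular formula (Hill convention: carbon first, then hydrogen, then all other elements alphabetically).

C15H18ClFO6S

Walk through each heavy atom and fill implicit hydrogens from standard valence (C 4, N 3, O 2, S 2, halogen 1):
  atom 1: O, bond orders sum to 2 (valence 2) → 0 H
  atom 2: C, bond orders sum to 4 (valence 4) → 0 H
  atom 3: O, bond orders sum to 1 (valence 2) → 1 H
  atom 4: C, bond orders sum to 3 (valence 4) → 1 H
  atom 5: C with explicit H count 2
  atom 6: C, bond orders sum to 2 (valence 4) → 2 H
  atom 7: C, bond orders sum to 4 (valence 4) → 0 H
  atom 8: C, bond orders sum to 4 (valence 4) → 0 H
  atom 9: C, bond orders sum to 2 (valence 4) → 2 H
  atom 10: S, bond orders sum to 1 (valence 2) → 1 H
  atom 11: C, bond orders sum to 3 (valence 4) → 1 H
  atom 12: C, bond orders sum to 4 (valence 4) → 0 H
  atom 13: O, bond orders sum to 2 (valence 2) → 0 H
  atom 14: O, bond orders sum to 2 (valence 2) → 0 H
  atom 15: C, bond orders sum to 1 (valence 4) → 3 H
  atom 16: C, bond orders sum to 3 (valence 4) → 1 H
  atom 17: Cl (halogen, monovalent) → 0 H
  atom 18: C, bond orders sum to 4 (valence 4) → 0 H
  atom 19: C, bond orders sum to 4 (valence 4) → 0 H
  atom 20: O, bond orders sum to 1 (valence 2) → 1 H
  atom 21: O, bond orders sum to 2 (valence 2) → 0 H
  atom 22: C, bond orders sum to 4 (valence 4) → 0 H
  atom 23: C, bond orders sum to 1 (valence 4) → 3 H
  atom 24: F (halogen, monovalent) → 0 H
Totals → C:15, H:18, Cl:1, F:1, O:6, S:1.
In Hill order: C15H18ClFO6S.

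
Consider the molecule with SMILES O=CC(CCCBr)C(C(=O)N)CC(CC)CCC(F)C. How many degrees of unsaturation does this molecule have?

Molecular formula: C15H27BrFNO2.
DoU = (2C + 2 + N − H − X) / 2, where X is the halogen count and O/S are ignored.
    = (2·15 + 2 + 1 − 27 − 2) / 2 = 4 / 2 = 2.

2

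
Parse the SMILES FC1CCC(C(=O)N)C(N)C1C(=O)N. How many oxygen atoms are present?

Scan the SMILES for O atoms (remember two-letter symbols like Cl and Br are single atoms).
Oxygen count: 2.

2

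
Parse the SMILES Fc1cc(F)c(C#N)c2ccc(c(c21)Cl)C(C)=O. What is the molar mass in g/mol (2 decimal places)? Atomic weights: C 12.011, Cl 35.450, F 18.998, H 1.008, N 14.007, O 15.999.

First, the molecular formula is C13H6ClF2NO (counting implicit H from valence).
  C: 13 × 12.011 = 156.143
  Cl: 1 × 35.450 = 35.450
  F: 2 × 18.998 = 37.996
  H: 6 × 1.008 = 6.048
  N: 1 × 14.007 = 14.007
  O: 1 × 15.999 = 15.999
Sum: 13×12.011 + 1×35.450 + 2×18.998 + 6×1.008 + 1×14.007 + 1×15.999 = 265.643 → 265.64 g/mol.

265.64 g/mol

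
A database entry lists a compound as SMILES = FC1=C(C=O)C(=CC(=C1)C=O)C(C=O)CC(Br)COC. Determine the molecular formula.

Walk through each heavy atom and fill implicit hydrogens from standard valence (C 4, N 3, O 2, S 2, halogen 1):
  atom 1: F (halogen, monovalent) → 0 H
  atom 2: C, bond orders sum to 4 (valence 4) → 0 H
  atom 3: C, bond orders sum to 4 (valence 4) → 0 H
  atom 4: C, bond orders sum to 3 (valence 4) → 1 H
  atom 5: O, bond orders sum to 2 (valence 2) → 0 H
  atom 6: C, bond orders sum to 4 (valence 4) → 0 H
  atom 7: C, bond orders sum to 3 (valence 4) → 1 H
  atom 8: C, bond orders sum to 4 (valence 4) → 0 H
  atom 9: C, bond orders sum to 3 (valence 4) → 1 H
  atom 10: C, bond orders sum to 3 (valence 4) → 1 H
  atom 11: O, bond orders sum to 2 (valence 2) → 0 H
  atom 12: C, bond orders sum to 3 (valence 4) → 1 H
  atom 13: C, bond orders sum to 3 (valence 4) → 1 H
  atom 14: O, bond orders sum to 2 (valence 2) → 0 H
  atom 15: C, bond orders sum to 2 (valence 4) → 2 H
  atom 16: C, bond orders sum to 3 (valence 4) → 1 H
  atom 17: Br (halogen, monovalent) → 0 H
  atom 18: C, bond orders sum to 2 (valence 4) → 2 H
  atom 19: O, bond orders sum to 2 (valence 2) → 0 H
  atom 20: C, bond orders sum to 1 (valence 4) → 3 H
Totals → C:14, H:14, Br:1, F:1, O:4.
In Hill order: C14H14BrFO4.

C14H14BrFO4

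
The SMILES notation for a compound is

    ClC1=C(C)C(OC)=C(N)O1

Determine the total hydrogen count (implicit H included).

8

Walk through each heavy atom and fill implicit hydrogens from standard valence (C 4, N 3, O 2, S 2, halogen 1):
  atom 1: Cl (halogen, monovalent) → 0 H
  atom 2: C, bond orders sum to 4 (valence 4) → 0 H
  atom 3: C, bond orders sum to 4 (valence 4) → 0 H
  atom 4: C, bond orders sum to 1 (valence 4) → 3 H
  atom 5: C, bond orders sum to 4 (valence 4) → 0 H
  atom 6: O, bond orders sum to 2 (valence 2) → 0 H
  atom 7: C, bond orders sum to 1 (valence 4) → 3 H
  atom 8: C, bond orders sum to 4 (valence 4) → 0 H
  atom 9: N, bond orders sum to 1 (valence 3) → 2 H
  atom 10: O, bond orders sum to 2 (valence 2) → 0 H
Total hydrogens: 8.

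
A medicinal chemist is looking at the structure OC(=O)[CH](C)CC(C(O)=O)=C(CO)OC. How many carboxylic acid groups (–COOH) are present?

The carboxylic acid motif appears at heavy-atom positions 2, 8 in the SMILES.
Other groups present: 1 alkene, 1 ether, 1 hydroxyl.
Carboxylic acid count: 2.

2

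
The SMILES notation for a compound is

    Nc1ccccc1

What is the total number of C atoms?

Count every carbon token in the SMILES (each C, including those in ring-closure positions and inside branches).
Carbon count: 6.

6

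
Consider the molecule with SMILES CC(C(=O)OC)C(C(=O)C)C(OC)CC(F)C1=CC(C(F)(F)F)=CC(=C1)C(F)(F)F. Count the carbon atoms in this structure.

Count every carbon token in the SMILES (each C, including those in ring-closure positions and inside branches).
Carbon count: 19.

19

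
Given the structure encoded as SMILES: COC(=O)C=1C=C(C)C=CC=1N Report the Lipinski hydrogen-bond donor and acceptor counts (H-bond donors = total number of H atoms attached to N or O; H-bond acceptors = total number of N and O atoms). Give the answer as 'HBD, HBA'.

2, 3

Donors: find every N or O and count the H atoms it carries.
  atom 2 (O): bond orders sum to 2 → 0 H
  atom 4 (O): bond orders sum to 2 → 0 H
  atom 12 (N): bond orders sum to 1 → 2 H
Lipinski HBD = 2.
Acceptors: N atoms = 1, O atoms = 2 → HBA = 3.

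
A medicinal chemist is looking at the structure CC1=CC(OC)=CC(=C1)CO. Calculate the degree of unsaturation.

Molecular formula: C9H12O2.
DoU = (2C + 2 + N − H − X) / 2, where X is the halogen count and O/S are ignored.
    = (2·9 + 2 + 0 − 12 − 0) / 2 = 8 / 2 = 4.

4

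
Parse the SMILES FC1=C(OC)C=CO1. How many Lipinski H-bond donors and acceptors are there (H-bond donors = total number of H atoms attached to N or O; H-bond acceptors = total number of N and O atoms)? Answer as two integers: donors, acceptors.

0, 2

Donors: find every N or O and count the H atoms it carries.
  atom 4 (O): bond orders sum to 2 → 0 H
  atom 8 (O): bond orders sum to 2 → 0 H
Lipinski HBD = 0.
Acceptors: N atoms = 0, O atoms = 2 → HBA = 2.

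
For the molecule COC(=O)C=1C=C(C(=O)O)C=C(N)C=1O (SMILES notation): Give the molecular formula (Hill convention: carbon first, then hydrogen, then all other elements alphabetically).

Walk through each heavy atom and fill implicit hydrogens from standard valence (C 4, N 3, O 2, S 2, halogen 1):
  atom 1: C, bond orders sum to 1 (valence 4) → 3 H
  atom 2: O, bond orders sum to 2 (valence 2) → 0 H
  atom 3: C, bond orders sum to 4 (valence 4) → 0 H
  atom 4: O, bond orders sum to 2 (valence 2) → 0 H
  atom 5: C, bond orders sum to 4 (valence 4) → 0 H
  atom 6: C, bond orders sum to 3 (valence 4) → 1 H
  atom 7: C, bond orders sum to 4 (valence 4) → 0 H
  atom 8: C, bond orders sum to 4 (valence 4) → 0 H
  atom 9: O, bond orders sum to 2 (valence 2) → 0 H
  atom 10: O, bond orders sum to 1 (valence 2) → 1 H
  atom 11: C, bond orders sum to 3 (valence 4) → 1 H
  atom 12: C, bond orders sum to 4 (valence 4) → 0 H
  atom 13: N, bond orders sum to 1 (valence 3) → 2 H
  atom 14: C, bond orders sum to 4 (valence 4) → 0 H
  atom 15: O, bond orders sum to 1 (valence 2) → 1 H
Totals → C:9, H:9, N:1, O:5.

C9H9NO5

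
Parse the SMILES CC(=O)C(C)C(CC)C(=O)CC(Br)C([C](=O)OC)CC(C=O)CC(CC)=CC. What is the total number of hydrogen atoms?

35

Walk through each heavy atom and fill implicit hydrogens from standard valence (C 4, N 3, O 2, S 2, halogen 1):
  atom 1: C, bond orders sum to 1 (valence 4) → 3 H
  atom 2: C, bond orders sum to 4 (valence 4) → 0 H
  atom 3: O, bond orders sum to 2 (valence 2) → 0 H
  atom 4: C, bond orders sum to 3 (valence 4) → 1 H
  atom 5: C, bond orders sum to 1 (valence 4) → 3 H
  atom 6: C, bond orders sum to 3 (valence 4) → 1 H
  atom 7: C, bond orders sum to 2 (valence 4) → 2 H
  atom 8: C, bond orders sum to 1 (valence 4) → 3 H
  atom 9: C, bond orders sum to 4 (valence 4) → 0 H
  atom 10: O, bond orders sum to 2 (valence 2) → 0 H
  atom 11: C, bond orders sum to 2 (valence 4) → 2 H
  atom 12: C, bond orders sum to 3 (valence 4) → 1 H
  atom 13: Br (halogen, monovalent) → 0 H
  atom 14: C, bond orders sum to 3 (valence 4) → 1 H
  atom 15: C with explicit H count 0
  atom 16: O, bond orders sum to 2 (valence 2) → 0 H
  atom 17: O, bond orders sum to 2 (valence 2) → 0 H
  atom 18: C, bond orders sum to 1 (valence 4) → 3 H
  atom 19: C, bond orders sum to 2 (valence 4) → 2 H
  atom 20: C, bond orders sum to 3 (valence 4) → 1 H
  atom 21: C, bond orders sum to 3 (valence 4) → 1 H
  atom 22: O, bond orders sum to 2 (valence 2) → 0 H
  atom 23: C, bond orders sum to 2 (valence 4) → 2 H
  atom 24: C, bond orders sum to 4 (valence 4) → 0 H
  atom 25: C, bond orders sum to 2 (valence 4) → 2 H
  atom 26: C, bond orders sum to 1 (valence 4) → 3 H
  atom 27: C, bond orders sum to 3 (valence 4) → 1 H
  atom 28: C, bond orders sum to 1 (valence 4) → 3 H
Total hydrogens: 35.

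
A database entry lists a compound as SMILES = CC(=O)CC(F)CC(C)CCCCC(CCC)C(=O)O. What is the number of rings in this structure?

0

In SMILES, each pair of matching ring-closure digits denotes one ring-closing bond; the number of such bonds equals the number of independent rings.
Ring-closure bonds here: 0.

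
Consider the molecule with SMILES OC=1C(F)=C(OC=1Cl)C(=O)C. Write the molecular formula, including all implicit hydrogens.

Walk through each heavy atom and fill implicit hydrogens from standard valence (C 4, N 3, O 2, S 2, halogen 1):
  atom 1: O, bond orders sum to 1 (valence 2) → 1 H
  atom 2: C, bond orders sum to 4 (valence 4) → 0 H
  atom 3: C, bond orders sum to 4 (valence 4) → 0 H
  atom 4: F (halogen, monovalent) → 0 H
  atom 5: C, bond orders sum to 4 (valence 4) → 0 H
  atom 6: O, bond orders sum to 2 (valence 2) → 0 H
  atom 7: C, bond orders sum to 4 (valence 4) → 0 H
  atom 8: Cl (halogen, monovalent) → 0 H
  atom 9: C, bond orders sum to 4 (valence 4) → 0 H
  atom 10: O, bond orders sum to 2 (valence 2) → 0 H
  atom 11: C, bond orders sum to 1 (valence 4) → 3 H
Totals → C:6, H:4, Cl:1, F:1, O:3.
In Hill order: C6H4ClFO3.

C6H4ClFO3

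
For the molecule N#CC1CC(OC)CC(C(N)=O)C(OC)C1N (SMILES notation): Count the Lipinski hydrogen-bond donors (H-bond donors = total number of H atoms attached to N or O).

Donors: find every N or O and count the H atoms it carries.
  atom 1 (N): bond orders sum to 3 → 0 H
  atom 6 (O): bond orders sum to 2 → 0 H
  atom 11 (N): bond orders sum to 1 → 2 H
  atom 12 (O): bond orders sum to 2 → 0 H
  atom 14 (O): bond orders sum to 2 → 0 H
  atom 17 (N): bond orders sum to 1 → 2 H
Lipinski HBD = 4.

4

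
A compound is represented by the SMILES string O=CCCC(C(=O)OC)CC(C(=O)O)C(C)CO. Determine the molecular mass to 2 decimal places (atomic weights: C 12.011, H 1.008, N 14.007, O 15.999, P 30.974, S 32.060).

First, the molecular formula is C12H20O6 (counting implicit H from valence).
  C: 12 × 12.011 = 144.132
  H: 20 × 1.008 = 20.160
  O: 6 × 15.999 = 95.994
Sum: 12×12.011 + 20×1.008 + 6×15.999 = 260.286 → 260.29 g/mol.

260.29 g/mol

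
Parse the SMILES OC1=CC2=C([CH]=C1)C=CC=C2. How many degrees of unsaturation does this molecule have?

7

Degree of unsaturation = (number of rings) + (number of π bonds).
Ring closures in the SMILES: 2.
π bonds: 5 double bonds (each 1 DoU) → 5 DoU from unsaturation.
Total DoU = 2 + 5 = 7.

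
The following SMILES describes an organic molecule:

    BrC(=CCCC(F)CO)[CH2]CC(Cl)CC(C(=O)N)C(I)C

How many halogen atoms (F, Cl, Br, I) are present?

Halogen atoms appear at heavy-atom positions 1, 7, 13, 20 (1×Br, 1×Cl, 1×F, 1×I).
Other groups present: 1 alkene, 1 amide, 1 hydroxyl.
Halogen count: 4.

4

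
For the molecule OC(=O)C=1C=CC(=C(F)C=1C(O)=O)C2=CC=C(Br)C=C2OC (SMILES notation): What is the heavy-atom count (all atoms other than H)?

22

Every atom symbol written in the SMILES (organic subset) is one heavy atom; implicit H are not written.
Heavy atoms by element → Br:1, C:15, F:1, O:5.
Total: 22.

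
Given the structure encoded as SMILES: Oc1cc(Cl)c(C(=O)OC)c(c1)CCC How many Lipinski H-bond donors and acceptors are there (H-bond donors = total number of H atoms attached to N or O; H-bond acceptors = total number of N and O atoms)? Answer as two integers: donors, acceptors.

Donors: find every N or O and count the H atoms it carries.
  atom 1 (O): bond orders sum to 1 → 1 H
  atom 8 (O): bond orders sum to 2 → 0 H
  atom 9 (O): bond orders sum to 2 → 0 H
Lipinski HBD = 1.
Acceptors: N atoms = 0, O atoms = 3 → HBA = 3.

1, 3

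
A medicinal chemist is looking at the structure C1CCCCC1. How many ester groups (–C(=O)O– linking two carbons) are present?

Scan the SMILES for the ester motif — none present.

0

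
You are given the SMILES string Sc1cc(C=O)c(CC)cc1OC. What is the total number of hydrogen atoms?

Walk through each heavy atom and fill implicit hydrogens from standard valence (C 4, N 3, O 2, S 2, halogen 1); for lowercase aromatic atoms, an aromatic c carries 1 H when it has two neighbours and 0 H with three, and aromatic n carries 0 H:
  atom 1: S, bond orders sum to 1 (valence 2) → 1 H
  atom 2: aromatic c, 3 neighbours → 0 H
  atom 3: aromatic c, 2 neighbours → 1 H
  atom 4: aromatic c, 3 neighbours → 0 H
  atom 5: C, bond orders sum to 3 (valence 4) → 1 H
  atom 6: O, bond orders sum to 2 (valence 2) → 0 H
  atom 7: aromatic c, 3 neighbours → 0 H
  atom 8: C, bond orders sum to 2 (valence 4) → 2 H
  atom 9: C, bond orders sum to 1 (valence 4) → 3 H
  atom 10: aromatic c, 2 neighbours → 1 H
  atom 11: aromatic c, 3 neighbours → 0 H
  atom 12: O, bond orders sum to 2 (valence 2) → 0 H
  atom 13: C, bond orders sum to 1 (valence 4) → 3 H
Total hydrogens: 12.

12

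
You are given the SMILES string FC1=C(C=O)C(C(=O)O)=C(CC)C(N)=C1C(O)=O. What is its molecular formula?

Walk through each heavy atom and fill implicit hydrogens from standard valence (C 4, N 3, O 2, S 2, halogen 1):
  atom 1: F (halogen, monovalent) → 0 H
  atom 2: C, bond orders sum to 4 (valence 4) → 0 H
  atom 3: C, bond orders sum to 4 (valence 4) → 0 H
  atom 4: C, bond orders sum to 3 (valence 4) → 1 H
  atom 5: O, bond orders sum to 2 (valence 2) → 0 H
  atom 6: C, bond orders sum to 4 (valence 4) → 0 H
  atom 7: C, bond orders sum to 4 (valence 4) → 0 H
  atom 8: O, bond orders sum to 2 (valence 2) → 0 H
  atom 9: O, bond orders sum to 1 (valence 2) → 1 H
  atom 10: C, bond orders sum to 4 (valence 4) → 0 H
  atom 11: C, bond orders sum to 2 (valence 4) → 2 H
  atom 12: C, bond orders sum to 1 (valence 4) → 3 H
  atom 13: C, bond orders sum to 4 (valence 4) → 0 H
  atom 14: N, bond orders sum to 1 (valence 3) → 2 H
  atom 15: C, bond orders sum to 4 (valence 4) → 0 H
  atom 16: C, bond orders sum to 4 (valence 4) → 0 H
  atom 17: O, bond orders sum to 1 (valence 2) → 1 H
  atom 18: O, bond orders sum to 2 (valence 2) → 0 H
Totals → C:11, H:10, F:1, N:1, O:5.

C11H10FNO5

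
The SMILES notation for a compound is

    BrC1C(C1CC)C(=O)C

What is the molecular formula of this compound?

C7H11BrO

Walk through each heavy atom and fill implicit hydrogens from standard valence (C 4, N 3, O 2, S 2, halogen 1):
  atom 1: Br (halogen, monovalent) → 0 H
  atom 2: C, bond orders sum to 3 (valence 4) → 1 H
  atom 3: C, bond orders sum to 3 (valence 4) → 1 H
  atom 4: C, bond orders sum to 3 (valence 4) → 1 H
  atom 5: C, bond orders sum to 2 (valence 4) → 2 H
  atom 6: C, bond orders sum to 1 (valence 4) → 3 H
  atom 7: C, bond orders sum to 4 (valence 4) → 0 H
  atom 8: O, bond orders sum to 2 (valence 2) → 0 H
  atom 9: C, bond orders sum to 1 (valence 4) → 3 H
Totals → C:7, H:11, Br:1, O:1.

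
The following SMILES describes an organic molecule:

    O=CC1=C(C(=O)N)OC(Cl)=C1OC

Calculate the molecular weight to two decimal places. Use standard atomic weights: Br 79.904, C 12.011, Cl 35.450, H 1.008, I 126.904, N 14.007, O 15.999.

203.58 g/mol

First, the molecular formula is C7H6ClNO4 (counting implicit H from valence).
  C: 7 × 12.011 = 84.077
  Cl: 1 × 35.450 = 35.450
  H: 6 × 1.008 = 6.048
  N: 1 × 14.007 = 14.007
  O: 4 × 15.999 = 63.996
Sum: 7×12.011 + 1×35.450 + 6×1.008 + 1×14.007 + 4×15.999 = 203.578 → 203.58 g/mol.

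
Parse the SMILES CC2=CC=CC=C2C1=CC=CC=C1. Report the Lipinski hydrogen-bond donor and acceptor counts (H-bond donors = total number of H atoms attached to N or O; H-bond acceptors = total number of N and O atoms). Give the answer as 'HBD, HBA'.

Donors: find every N or O and count the H atoms it carries.
  (no N or O atoms present)
Lipinski HBD = 0.
Acceptors: N atoms = 0, O atoms = 0 → HBA = 0.

0, 0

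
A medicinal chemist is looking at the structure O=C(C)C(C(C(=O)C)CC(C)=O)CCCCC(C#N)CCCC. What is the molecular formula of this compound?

C19H31NO3

Walk through each heavy atom and fill implicit hydrogens from standard valence (C 4, N 3, O 2, S 2, halogen 1):
  atom 1: O, bond orders sum to 2 (valence 2) → 0 H
  atom 2: C, bond orders sum to 4 (valence 4) → 0 H
  atom 3: C, bond orders sum to 1 (valence 4) → 3 H
  atom 4: C, bond orders sum to 3 (valence 4) → 1 H
  atom 5: C, bond orders sum to 3 (valence 4) → 1 H
  atom 6: C, bond orders sum to 4 (valence 4) → 0 H
  atom 7: O, bond orders sum to 2 (valence 2) → 0 H
  atom 8: C, bond orders sum to 1 (valence 4) → 3 H
  atom 9: C, bond orders sum to 2 (valence 4) → 2 H
  atom 10: C, bond orders sum to 4 (valence 4) → 0 H
  atom 11: C, bond orders sum to 1 (valence 4) → 3 H
  atom 12: O, bond orders sum to 2 (valence 2) → 0 H
  atom 13: C, bond orders sum to 2 (valence 4) → 2 H
  atom 14: C, bond orders sum to 2 (valence 4) → 2 H
  atom 15: C, bond orders sum to 2 (valence 4) → 2 H
  atom 16: C, bond orders sum to 2 (valence 4) → 2 H
  atom 17: C, bond orders sum to 3 (valence 4) → 1 H
  atom 18: C, bond orders sum to 4 (valence 4) → 0 H
  atom 19: N, bond orders sum to 3 (valence 3) → 0 H
  atom 20: C, bond orders sum to 2 (valence 4) → 2 H
  atom 21: C, bond orders sum to 2 (valence 4) → 2 H
  atom 22: C, bond orders sum to 2 (valence 4) → 2 H
  atom 23: C, bond orders sum to 1 (valence 4) → 3 H
Totals → C:19, H:31, N:1, O:3.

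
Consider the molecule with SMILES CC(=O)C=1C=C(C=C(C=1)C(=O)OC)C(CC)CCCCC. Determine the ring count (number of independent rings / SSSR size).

1

In SMILES, each pair of matching ring-closure digits denotes one ring-closing bond; the number of such bonds equals the number of independent rings.
Ring-closure bonds here: 1.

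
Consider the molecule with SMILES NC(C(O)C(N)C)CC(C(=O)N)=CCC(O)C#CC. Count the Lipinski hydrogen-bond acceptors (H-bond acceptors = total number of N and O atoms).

6

N atoms: 3; O atoms: 3.
Lipinski HBA = 3 + 3 = 6.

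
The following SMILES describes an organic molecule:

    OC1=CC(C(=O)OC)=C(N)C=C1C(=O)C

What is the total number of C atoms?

Count every carbon token in the SMILES (each C, including those in ring-closure positions and inside branches).
Carbon count: 10.

10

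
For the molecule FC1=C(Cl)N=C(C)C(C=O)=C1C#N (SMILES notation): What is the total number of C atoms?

Count every carbon token in the SMILES (each C, including those in ring-closure positions and inside branches).
Carbon count: 8.

8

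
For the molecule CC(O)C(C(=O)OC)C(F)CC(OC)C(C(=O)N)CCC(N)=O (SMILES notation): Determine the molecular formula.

Walk through each heavy atom and fill implicit hydrogens from standard valence (C 4, N 3, O 2, S 2, halogen 1):
  atom 1: C, bond orders sum to 1 (valence 4) → 3 H
  atom 2: C, bond orders sum to 3 (valence 4) → 1 H
  atom 3: O, bond orders sum to 1 (valence 2) → 1 H
  atom 4: C, bond orders sum to 3 (valence 4) → 1 H
  atom 5: C, bond orders sum to 4 (valence 4) → 0 H
  atom 6: O, bond orders sum to 2 (valence 2) → 0 H
  atom 7: O, bond orders sum to 2 (valence 2) → 0 H
  atom 8: C, bond orders sum to 1 (valence 4) → 3 H
  atom 9: C, bond orders sum to 3 (valence 4) → 1 H
  atom 10: F (halogen, monovalent) → 0 H
  atom 11: C, bond orders sum to 2 (valence 4) → 2 H
  atom 12: C, bond orders sum to 3 (valence 4) → 1 H
  atom 13: O, bond orders sum to 2 (valence 2) → 0 H
  atom 14: C, bond orders sum to 1 (valence 4) → 3 H
  atom 15: C, bond orders sum to 3 (valence 4) → 1 H
  atom 16: C, bond orders sum to 4 (valence 4) → 0 H
  atom 17: O, bond orders sum to 2 (valence 2) → 0 H
  atom 18: N, bond orders sum to 1 (valence 3) → 2 H
  atom 19: C, bond orders sum to 2 (valence 4) → 2 H
  atom 20: C, bond orders sum to 2 (valence 4) → 2 H
  atom 21: C, bond orders sum to 4 (valence 4) → 0 H
  atom 22: N, bond orders sum to 1 (valence 3) → 2 H
  atom 23: O, bond orders sum to 2 (valence 2) → 0 H
Totals → C:14, H:25, F:1, N:2, O:6.
In Hill order: C14H25FN2O6.

C14H25FN2O6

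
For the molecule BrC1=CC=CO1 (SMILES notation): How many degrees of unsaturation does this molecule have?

3

Molecular formula: C4H3BrO.
DoU = (2C + 2 + N − H − X) / 2, where X is the halogen count and O/S are ignored.
    = (2·4 + 2 + 0 − 3 − 1) / 2 = 6 / 2 = 3.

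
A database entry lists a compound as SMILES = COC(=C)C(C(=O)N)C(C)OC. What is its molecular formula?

C8H15NO3

Walk through each heavy atom and fill implicit hydrogens from standard valence (C 4, N 3, O 2, S 2, halogen 1):
  atom 1: C, bond orders sum to 1 (valence 4) → 3 H
  atom 2: O, bond orders sum to 2 (valence 2) → 0 H
  atom 3: C, bond orders sum to 4 (valence 4) → 0 H
  atom 4: C, bond orders sum to 2 (valence 4) → 2 H
  atom 5: C, bond orders sum to 3 (valence 4) → 1 H
  atom 6: C, bond orders sum to 4 (valence 4) → 0 H
  atom 7: O, bond orders sum to 2 (valence 2) → 0 H
  atom 8: N, bond orders sum to 1 (valence 3) → 2 H
  atom 9: C, bond orders sum to 3 (valence 4) → 1 H
  atom 10: C, bond orders sum to 1 (valence 4) → 3 H
  atom 11: O, bond orders sum to 2 (valence 2) → 0 H
  atom 12: C, bond orders sum to 1 (valence 4) → 3 H
Totals → C:8, H:15, N:1, O:3.
In Hill order: C8H15NO3.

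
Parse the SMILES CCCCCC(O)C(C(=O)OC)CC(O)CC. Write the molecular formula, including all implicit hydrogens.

Walk through each heavy atom and fill implicit hydrogens from standard valence (C 4, N 3, O 2, S 2, halogen 1):
  atom 1: C, bond orders sum to 1 (valence 4) → 3 H
  atom 2: C, bond orders sum to 2 (valence 4) → 2 H
  atom 3: C, bond orders sum to 2 (valence 4) → 2 H
  atom 4: C, bond orders sum to 2 (valence 4) → 2 H
  atom 5: C, bond orders sum to 2 (valence 4) → 2 H
  atom 6: C, bond orders sum to 3 (valence 4) → 1 H
  atom 7: O, bond orders sum to 1 (valence 2) → 1 H
  atom 8: C, bond orders sum to 3 (valence 4) → 1 H
  atom 9: C, bond orders sum to 4 (valence 4) → 0 H
  atom 10: O, bond orders sum to 2 (valence 2) → 0 H
  atom 11: O, bond orders sum to 2 (valence 2) → 0 H
  atom 12: C, bond orders sum to 1 (valence 4) → 3 H
  atom 13: C, bond orders sum to 2 (valence 4) → 2 H
  atom 14: C, bond orders sum to 3 (valence 4) → 1 H
  atom 15: O, bond orders sum to 1 (valence 2) → 1 H
  atom 16: C, bond orders sum to 2 (valence 4) → 2 H
  atom 17: C, bond orders sum to 1 (valence 4) → 3 H
Totals → C:13, H:26, O:4.
In Hill order: C13H26O4.

C13H26O4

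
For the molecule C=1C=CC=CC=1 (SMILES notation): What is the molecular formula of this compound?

C6H6

Walk through each heavy atom and fill implicit hydrogens from standard valence (C 4, N 3, O 2, S 2, halogen 1):
  atom 1: C, bond orders sum to 3 (valence 4) → 1 H
  atom 2: C, bond orders sum to 3 (valence 4) → 1 H
  atom 3: C, bond orders sum to 3 (valence 4) → 1 H
  atom 4: C, bond orders sum to 3 (valence 4) → 1 H
  atom 5: C, bond orders sum to 3 (valence 4) → 1 H
  atom 6: C, bond orders sum to 3 (valence 4) → 1 H
Totals → C:6, H:6.
In Hill order: C6H6.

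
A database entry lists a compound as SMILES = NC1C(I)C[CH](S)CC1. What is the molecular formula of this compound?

C6H12INS

Walk through each heavy atom and fill implicit hydrogens from standard valence (C 4, N 3, O 2, S 2, halogen 1):
  atom 1: N, bond orders sum to 1 (valence 3) → 2 H
  atom 2: C, bond orders sum to 3 (valence 4) → 1 H
  atom 3: C, bond orders sum to 3 (valence 4) → 1 H
  atom 4: I (halogen, monovalent) → 0 H
  atom 5: C, bond orders sum to 2 (valence 4) → 2 H
  atom 6: C with explicit H count 1
  atom 7: S, bond orders sum to 1 (valence 2) → 1 H
  atom 8: C, bond orders sum to 2 (valence 4) → 2 H
  atom 9: C, bond orders sum to 2 (valence 4) → 2 H
Totals → C:6, H:12, I:1, N:1, S:1.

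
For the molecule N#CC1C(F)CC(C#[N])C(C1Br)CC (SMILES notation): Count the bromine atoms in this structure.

1

Scan the SMILES for Br atoms (remember two-letter symbols like Cl and Br are single atoms).
Bromine count: 1.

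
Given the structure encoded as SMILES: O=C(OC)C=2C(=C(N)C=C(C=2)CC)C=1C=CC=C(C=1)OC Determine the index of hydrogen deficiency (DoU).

Degree of unsaturation = (number of rings) + (number of π bonds).
Ring closures in the SMILES: 2.
π bonds: 7 double bonds (each 1 DoU) → 7 DoU from unsaturation.
Total DoU = 2 + 7 = 9.

9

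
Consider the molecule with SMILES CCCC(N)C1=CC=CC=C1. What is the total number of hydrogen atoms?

Walk through each heavy atom and fill implicit hydrogens from standard valence (C 4, N 3, O 2, S 2, halogen 1):
  atom 1: C, bond orders sum to 1 (valence 4) → 3 H
  atom 2: C, bond orders sum to 2 (valence 4) → 2 H
  atom 3: C, bond orders sum to 2 (valence 4) → 2 H
  atom 4: C, bond orders sum to 3 (valence 4) → 1 H
  atom 5: N, bond orders sum to 1 (valence 3) → 2 H
  atom 6: C, bond orders sum to 4 (valence 4) → 0 H
  atom 7: C, bond orders sum to 3 (valence 4) → 1 H
  atom 8: C, bond orders sum to 3 (valence 4) → 1 H
  atom 9: C, bond orders sum to 3 (valence 4) → 1 H
  atom 10: C, bond orders sum to 3 (valence 4) → 1 H
  atom 11: C, bond orders sum to 3 (valence 4) → 1 H
Total hydrogens: 15.

15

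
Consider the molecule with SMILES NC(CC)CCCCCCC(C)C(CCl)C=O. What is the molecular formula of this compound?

C14H28ClNO

Walk through each heavy atom and fill implicit hydrogens from standard valence (C 4, N 3, O 2, S 2, halogen 1):
  atom 1: N, bond orders sum to 1 (valence 3) → 2 H
  atom 2: C, bond orders sum to 3 (valence 4) → 1 H
  atom 3: C, bond orders sum to 2 (valence 4) → 2 H
  atom 4: C, bond orders sum to 1 (valence 4) → 3 H
  atom 5: C, bond orders sum to 2 (valence 4) → 2 H
  atom 6: C, bond orders sum to 2 (valence 4) → 2 H
  atom 7: C, bond orders sum to 2 (valence 4) → 2 H
  atom 8: C, bond orders sum to 2 (valence 4) → 2 H
  atom 9: C, bond orders sum to 2 (valence 4) → 2 H
  atom 10: C, bond orders sum to 2 (valence 4) → 2 H
  atom 11: C, bond orders sum to 3 (valence 4) → 1 H
  atom 12: C, bond orders sum to 1 (valence 4) → 3 H
  atom 13: C, bond orders sum to 3 (valence 4) → 1 H
  atom 14: C, bond orders sum to 2 (valence 4) → 2 H
  atom 15: Cl (halogen, monovalent) → 0 H
  atom 16: C, bond orders sum to 3 (valence 4) → 1 H
  atom 17: O, bond orders sum to 2 (valence 2) → 0 H
Totals → C:14, H:28, Cl:1, N:1, O:1.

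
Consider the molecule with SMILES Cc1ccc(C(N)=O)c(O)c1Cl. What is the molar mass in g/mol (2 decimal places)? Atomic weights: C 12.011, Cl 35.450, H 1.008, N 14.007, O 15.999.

First, the molecular formula is C8H8ClNO2 (counting implicit H from valence).
  C: 8 × 12.011 = 96.088
  Cl: 1 × 35.450 = 35.450
  H: 8 × 1.008 = 8.064
  N: 1 × 14.007 = 14.007
  O: 2 × 15.999 = 31.998
Sum: 8×12.011 + 1×35.450 + 8×1.008 + 1×14.007 + 2×15.999 = 185.607 → 185.61 g/mol.

185.61 g/mol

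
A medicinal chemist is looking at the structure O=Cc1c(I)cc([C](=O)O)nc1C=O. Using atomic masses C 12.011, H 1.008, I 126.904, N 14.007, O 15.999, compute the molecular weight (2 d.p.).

First, the molecular formula is C8H4INO4 (counting implicit H from valence).
  C: 8 × 12.011 = 96.088
  H: 4 × 1.008 = 4.032
  I: 1 × 126.904 = 126.904
  N: 1 × 14.007 = 14.007
  O: 4 × 15.999 = 63.996
Sum: 8×12.011 + 4×1.008 + 1×126.904 + 1×14.007 + 4×15.999 = 305.027 → 305.03 g/mol.

305.03 g/mol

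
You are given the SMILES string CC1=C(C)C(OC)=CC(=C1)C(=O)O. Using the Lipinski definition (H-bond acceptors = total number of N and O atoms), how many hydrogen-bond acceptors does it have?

N atoms: 0; O atoms: 3.
Lipinski HBA = 0 + 3 = 3.

3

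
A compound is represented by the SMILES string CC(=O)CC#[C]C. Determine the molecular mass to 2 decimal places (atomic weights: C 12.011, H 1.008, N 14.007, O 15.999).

First, the molecular formula is C6H8O (counting implicit H from valence).
  C: 6 × 12.011 = 72.066
  H: 8 × 1.008 = 8.064
  O: 1 × 15.999 = 15.999
Sum: 6×12.011 + 8×1.008 + 1×15.999 = 96.129 → 96.13 g/mol.

96.13 g/mol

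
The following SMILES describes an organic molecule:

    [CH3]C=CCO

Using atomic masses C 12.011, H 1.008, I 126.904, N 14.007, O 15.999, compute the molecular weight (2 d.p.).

72.11 g/mol

First, the molecular formula is C4H8O (counting implicit H from valence).
  C: 4 × 12.011 = 48.044
  H: 8 × 1.008 = 8.064
  O: 1 × 15.999 = 15.999
Sum: 4×12.011 + 8×1.008 + 1×15.999 = 72.107 → 72.11 g/mol.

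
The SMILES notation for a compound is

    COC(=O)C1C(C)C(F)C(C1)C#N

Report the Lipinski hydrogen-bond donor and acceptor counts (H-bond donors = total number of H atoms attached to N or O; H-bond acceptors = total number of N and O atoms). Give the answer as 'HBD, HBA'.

0, 3

Donors: find every N or O and count the H atoms it carries.
  atom 2 (O): bond orders sum to 2 → 0 H
  atom 4 (O): bond orders sum to 2 → 0 H
  atom 13 (N): bond orders sum to 3 → 0 H
Lipinski HBD = 0.
Acceptors: N atoms = 1, O atoms = 2 → HBA = 3.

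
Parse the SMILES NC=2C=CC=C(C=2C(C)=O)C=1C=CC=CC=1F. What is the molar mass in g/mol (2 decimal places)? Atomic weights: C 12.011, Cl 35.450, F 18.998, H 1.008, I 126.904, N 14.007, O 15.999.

229.25 g/mol

First, the molecular formula is C14H12FNO (counting implicit H from valence).
  C: 14 × 12.011 = 168.154
  F: 1 × 18.998 = 18.998
  H: 12 × 1.008 = 12.096
  N: 1 × 14.007 = 14.007
  O: 1 × 15.999 = 15.999
Sum: 14×12.011 + 1×18.998 + 12×1.008 + 1×14.007 + 1×15.999 = 229.254 → 229.25 g/mol.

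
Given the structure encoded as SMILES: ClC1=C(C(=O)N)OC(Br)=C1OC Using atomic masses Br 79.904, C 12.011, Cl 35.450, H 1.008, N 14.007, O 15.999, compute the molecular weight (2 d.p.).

254.46 g/mol

First, the molecular formula is C6H5BrClNO3 (counting implicit H from valence).
  Br: 1 × 79.904 = 79.904
  C: 6 × 12.011 = 72.066
  Cl: 1 × 35.450 = 35.450
  H: 5 × 1.008 = 5.040
  N: 1 × 14.007 = 14.007
  O: 3 × 15.999 = 47.997
Sum: 1×79.904 + 6×12.011 + 1×35.450 + 5×1.008 + 1×14.007 + 3×15.999 = 254.464 → 254.46 g/mol.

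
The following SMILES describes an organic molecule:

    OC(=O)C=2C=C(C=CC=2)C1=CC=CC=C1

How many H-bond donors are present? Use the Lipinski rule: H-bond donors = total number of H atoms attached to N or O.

Donors: find every N or O and count the H atoms it carries.
  atom 1 (O): bond orders sum to 1 → 1 H
  atom 3 (O): bond orders sum to 2 → 0 H
Lipinski HBD = 1.

1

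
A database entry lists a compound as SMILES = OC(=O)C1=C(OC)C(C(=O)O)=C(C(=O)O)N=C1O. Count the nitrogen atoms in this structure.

1

Scan the SMILES for N atoms (remember two-letter symbols like Cl and Br are single atoms).
Nitrogen count: 1.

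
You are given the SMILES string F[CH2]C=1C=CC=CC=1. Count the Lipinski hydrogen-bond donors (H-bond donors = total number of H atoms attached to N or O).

Donors: find every N or O and count the H atoms it carries.
  (no N or O atoms present)
Lipinski HBD = 0.

0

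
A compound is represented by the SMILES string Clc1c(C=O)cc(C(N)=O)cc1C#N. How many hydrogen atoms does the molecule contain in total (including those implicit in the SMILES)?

Walk through each heavy atom and fill implicit hydrogens from standard valence (C 4, N 3, O 2, S 2, halogen 1); for lowercase aromatic atoms, an aromatic c carries 1 H when it has two neighbours and 0 H with three, and aromatic n carries 0 H:
  atom 1: Cl (halogen, monovalent) → 0 H
  atom 2: aromatic c, 3 neighbours → 0 H
  atom 3: aromatic c, 3 neighbours → 0 H
  atom 4: C, bond orders sum to 3 (valence 4) → 1 H
  atom 5: O, bond orders sum to 2 (valence 2) → 0 H
  atom 6: aromatic c, 2 neighbours → 1 H
  atom 7: aromatic c, 3 neighbours → 0 H
  atom 8: C, bond orders sum to 4 (valence 4) → 0 H
  atom 9: N, bond orders sum to 1 (valence 3) → 2 H
  atom 10: O, bond orders sum to 2 (valence 2) → 0 H
  atom 11: aromatic c, 2 neighbours → 1 H
  atom 12: aromatic c, 3 neighbours → 0 H
  atom 13: C, bond orders sum to 4 (valence 4) → 0 H
  atom 14: N, bond orders sum to 3 (valence 3) → 0 H
Total hydrogens: 5.

5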